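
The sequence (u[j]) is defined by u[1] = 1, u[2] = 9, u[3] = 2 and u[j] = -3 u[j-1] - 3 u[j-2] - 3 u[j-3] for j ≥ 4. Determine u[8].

u[4] = -3(2) - 3(9) - 3(1) = -36
u[5] = -3(-36) - 3(2) - 3(9) = 75
u[6] = -3(75) - 3(-36) - 3(2) = -123
u[7] = -3(-123) - 3(75) - 3(-36) = 252
u[8] = -3(252) - 3(-123) - 3(75) = -612

-612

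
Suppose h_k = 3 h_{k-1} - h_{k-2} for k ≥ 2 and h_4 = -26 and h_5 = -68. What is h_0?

-2

Rearranging, h_{k-2} = -(h_k - 3 h_{k-1}).
h_3 = -(-68 - 3*(-26)) = -10
h_2 = -(-26 - 3*(-10)) = -4
h_1 = -(-10 - 3*(-4)) = -2
h_0 = -(-4 - 3*(-2)) = -2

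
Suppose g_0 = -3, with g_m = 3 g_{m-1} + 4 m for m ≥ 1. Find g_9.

g_1 = 3*(-3) + 4 = -5
g_2 = 3*(-5) + 8 = -7
g_3 = 3*(-7) + 12 = -9
g_4 = 3*(-9) + 16 = -11
g_5 = 3*(-11) + 20 = -13
g_6 = 3*(-13) + 24 = -15
g_7 = 3*(-15) + 28 = -17
g_8 = 3*(-17) + 32 = -19
g_9 = 3*(-19) + 36 = -21

-21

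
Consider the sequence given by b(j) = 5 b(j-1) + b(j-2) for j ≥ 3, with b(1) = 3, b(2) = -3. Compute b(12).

b(3) = 5(-3) + 3 = -12
b(4) = 5(-12) + (-3) = -63
b(5) = 5(-63) + (-12) = -327
b(6) = 5(-327) + (-63) = -1698
b(7) = 5(-1698) + (-327) = -8817
b(8) = 5(-8817) + (-1698) = -45783
b(9) = 5(-45783) + (-8817) = -237732
b(10) = 5(-237732) + (-45783) = -1234443
b(11) = 5(-1234443) + (-237732) = -6409947
b(12) = 5(-6409947) + (-1234443) = -33284178

-33284178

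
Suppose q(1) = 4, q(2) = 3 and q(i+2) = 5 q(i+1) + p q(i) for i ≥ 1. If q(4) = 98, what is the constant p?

1

q(3) = 15 + 4p
q(4) = 75 + 23p
So 75 + 23p = 98, giving p = 1.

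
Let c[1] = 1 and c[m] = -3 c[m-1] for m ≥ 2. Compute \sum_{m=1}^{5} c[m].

61

c[2] = -3*1 = -3
c[3] = -3*(-3) = 9
c[4] = -3*9 = -27
c[5] = -3*(-27) = 81
Sum = 1 + (-3) + 9 + (-27) + 81 = 61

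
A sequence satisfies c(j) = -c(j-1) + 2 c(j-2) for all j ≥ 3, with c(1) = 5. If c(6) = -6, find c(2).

Let c(2) = z.
c(3) = 10 - z
c(4) = -10 + 3z
c(5) = 30 - 5z
c(6) = -50 + 11z
So -50 + 11z = -6, giving z = 4.

4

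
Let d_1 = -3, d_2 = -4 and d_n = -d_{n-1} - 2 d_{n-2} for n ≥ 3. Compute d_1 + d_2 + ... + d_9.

d_3 = -(-4) - 2*(-3) = 10
d_4 = -10 - 2*(-4) = -2
d_5 = -(-2) - 2*10 = -18
d_6 = -(-18) - 2*(-2) = 22
d_7 = -22 - 2*(-18) = 14
d_8 = -14 - 2*22 = -58
d_9 = -(-58) - 2*14 = 30
Sum = (-3) + (-4) + 10 + (-2) + (-18) + 22 + 14 + (-58) + 30 = -9

-9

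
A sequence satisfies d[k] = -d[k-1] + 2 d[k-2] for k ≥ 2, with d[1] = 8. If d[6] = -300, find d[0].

Let d[0] = x.
d[2] = -8 + 2x
d[3] = 24 - 2x
d[4] = -40 + 6x
d[5] = 88 - 10x
d[6] = -168 + 22x
So -168 + 22x = -300, giving x = -6.

-6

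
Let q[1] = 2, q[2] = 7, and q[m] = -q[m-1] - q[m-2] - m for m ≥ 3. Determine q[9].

q[3] = -7 - 2 - 3 = -12
q[4] = -(-12) - 7 - 4 = 1
q[5] = -1 - (-12) - 5 = 6
q[6] = -6 - 1 - 6 = -13
q[7] = -(-13) - 6 - 7 = 0
q[8] = -0 - (-13) - 8 = 5
q[9] = -5 - 0 - 9 = -14

-14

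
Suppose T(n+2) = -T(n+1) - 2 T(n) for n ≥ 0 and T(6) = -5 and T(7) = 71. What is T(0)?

Rearranging, T(n-2) = (T(n) + T(n-1)) / -2.
T(5) = (71 + (-5)) / -2 = 66/-2 = -33
T(4) = (-5 + (-33)) / -2 = -38/-2 = 19
T(3) = (-33 + 19) / -2 = -14/-2 = 7
T(2) = (19 + 7) / -2 = 26/-2 = -13
T(1) = (7 + (-13)) / -2 = -6/-2 = 3
T(0) = (-13 + 3) / -2 = -10/-2 = 5

5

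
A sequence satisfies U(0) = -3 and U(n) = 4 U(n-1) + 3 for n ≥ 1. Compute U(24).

-562949953421313

The fixed point is 3/(1 - 4) = -1, so U(n) + 1 = 4(U(n-1) + 1).
Hence U(n) = -2·4^n - 1.
U(24) = -2·4^{24} - 1 = -2·281474976710656 - 1 = -562949953421313.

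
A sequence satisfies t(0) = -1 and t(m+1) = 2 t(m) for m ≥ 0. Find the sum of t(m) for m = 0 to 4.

-31

t(1) = 2*(-1) = -2
t(2) = 2*(-2) = -4
t(3) = 2*(-4) = -8
t(4) = 2*(-8) = -16
Sum = (-1) + (-2) + (-4) + (-8) + (-16) = -31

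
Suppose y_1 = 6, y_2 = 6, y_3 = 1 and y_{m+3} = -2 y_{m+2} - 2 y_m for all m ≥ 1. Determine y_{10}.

y_4 = -2(1) - 2(6) = -14
y_5 = -2(-14) - 2(6) = 16
y_6 = -2(16) - 2(1) = -34
y_7 = -2(-34) - 2(-14) = 96
y_8 = -2(96) - 2(16) = -224
y_9 = -2(-224) - 2(-34) = 516
y_{10} = -2(516) - 2(96) = -1224

-1224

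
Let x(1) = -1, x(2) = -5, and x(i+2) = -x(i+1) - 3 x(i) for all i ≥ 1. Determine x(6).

10

x(3) = -(-5) - 3(-1) = 8
x(4) = -8 - 3(-5) = 7
x(5) = -7 - 3(8) = -31
x(6) = -(-31) - 3(7) = 10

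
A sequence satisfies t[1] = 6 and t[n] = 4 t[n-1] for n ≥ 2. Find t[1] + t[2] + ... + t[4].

t[2] = 4·6 = 24
t[3] = 4·24 = 96
t[4] = 4·96 = 384
Sum = 6 + 24 + 96 + 384 = 510

510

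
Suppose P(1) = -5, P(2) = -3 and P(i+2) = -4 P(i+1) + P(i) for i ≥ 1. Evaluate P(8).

-9959

P(3) = -4·(-3) + (-5) = 7
P(4) = -4·7 + (-3) = -31
P(5) = -4·(-31) + 7 = 131
P(6) = -4·131 + (-31) = -555
P(7) = -4·(-555) + 131 = 2351
P(8) = -4·2351 + (-555) = -9959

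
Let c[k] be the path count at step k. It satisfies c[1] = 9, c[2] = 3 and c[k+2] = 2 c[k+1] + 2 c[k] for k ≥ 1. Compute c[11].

c[3] = 2*3 + 2*9 = 24
c[4] = 2*24 + 2*3 = 54
c[5] = 2*54 + 2*24 = 156
c[6] = 2*156 + 2*54 = 420
c[7] = 2*420 + 2*156 = 1152
c[8] = 2*1152 + 2*420 = 3144
c[9] = 2*3144 + 2*1152 = 8592
c[10] = 2*8592 + 2*3144 = 23472
c[11] = 2*23472 + 2*8592 = 64128

64128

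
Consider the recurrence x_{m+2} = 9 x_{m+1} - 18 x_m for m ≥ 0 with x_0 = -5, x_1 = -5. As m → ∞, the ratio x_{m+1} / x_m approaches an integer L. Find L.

6

The characteristic equation is r^2 - 9r + 18 = 0, which factors as (r - 6)(r - 3) = 0.
So the roots are 6 and 3. Since |6| > |3| and the coefficient of 6^m is non-zero, the ratio tends to 6.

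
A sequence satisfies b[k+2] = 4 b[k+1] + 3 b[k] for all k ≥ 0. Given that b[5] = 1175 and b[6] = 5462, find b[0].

6

Rearranging, b[k-2] = (b[k] - 4 b[k-1]) / 3.
b[4] = (5462 - 4(1175)) / 3 = 762/3 = 254
b[3] = (1175 - 4(254)) / 3 = 159/3 = 53
b[2] = (254 - 4(53)) / 3 = 42/3 = 14
b[1] = (53 - 4(14)) / 3 = -3/3 = -1
b[0] = (14 - 4(-1)) / 3 = 18/3 = 6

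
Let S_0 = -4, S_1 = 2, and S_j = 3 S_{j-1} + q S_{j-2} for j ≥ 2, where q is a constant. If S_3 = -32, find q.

5

S_2 = 6 - 4q
S_3 = 18 - 10q
So 18 - 10q = -32, giving q = 5.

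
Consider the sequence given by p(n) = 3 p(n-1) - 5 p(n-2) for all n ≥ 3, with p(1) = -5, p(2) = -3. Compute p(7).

p(3) = 3(-3) - 5(-5) = 16
p(4) = 3(16) - 5(-3) = 63
p(5) = 3(63) - 5(16) = 109
p(6) = 3(109) - 5(63) = 12
p(7) = 3(12) - 5(109) = -509

-509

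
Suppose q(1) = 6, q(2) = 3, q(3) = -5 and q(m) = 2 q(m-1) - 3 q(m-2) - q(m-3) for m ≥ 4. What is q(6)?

q(4) = 2*(-5) - 3*3 - 6 = -25
q(5) = 2*(-25) - 3*(-5) - 3 = -38
q(6) = 2*(-38) - 3*(-25) - (-5) = 4

4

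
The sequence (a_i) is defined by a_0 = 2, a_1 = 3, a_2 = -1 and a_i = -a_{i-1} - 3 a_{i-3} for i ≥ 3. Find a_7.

a_3 = -(-1) - 3·2 = -5
a_4 = -(-5) - 3·3 = -4
a_5 = -(-4) - 3·(-1) = 7
a_6 = -7 - 3·(-5) = 8
a_7 = -8 - 3·(-4) = 4

4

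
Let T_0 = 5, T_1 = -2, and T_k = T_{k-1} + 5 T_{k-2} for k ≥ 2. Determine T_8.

5963

T_2 = (-2) + 5(5) = 23
T_3 = 23 + 5(-2) = 13
T_4 = 13 + 5(23) = 128
T_5 = 128 + 5(13) = 193
T_6 = 193 + 5(128) = 833
T_7 = 833 + 5(193) = 1798
T_8 = 1798 + 5(833) = 5963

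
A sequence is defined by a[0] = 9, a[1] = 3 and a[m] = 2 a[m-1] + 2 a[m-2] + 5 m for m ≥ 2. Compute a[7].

5569

a[2] = 2(3) + 2(9) + 10 = 34
a[3] = 2(34) + 2(3) + 15 = 89
a[4] = 2(89) + 2(34) + 20 = 266
a[5] = 2(266) + 2(89) + 25 = 735
a[6] = 2(735) + 2(266) + 30 = 2032
a[7] = 2(2032) + 2(735) + 35 = 5569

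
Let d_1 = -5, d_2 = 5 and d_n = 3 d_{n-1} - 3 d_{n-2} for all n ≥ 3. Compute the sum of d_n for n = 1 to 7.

555

d_3 = 3(5) - 3(-5) = 30
d_4 = 3(30) - 3(5) = 75
d_5 = 3(75) - 3(30) = 135
d_6 = 3(135) - 3(75) = 180
d_7 = 3(180) - 3(135) = 135
Sum = (-5) + 5 + 30 + 75 + 135 + 180 + 135 = 555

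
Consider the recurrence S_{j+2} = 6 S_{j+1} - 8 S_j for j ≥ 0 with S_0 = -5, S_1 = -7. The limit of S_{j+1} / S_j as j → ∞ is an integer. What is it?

The characteristic equation is r^2 - 6r + 8 = 0, which factors as (r - 4)(r - 2) = 0.
So the roots are 4 and 2. Since |4| > |2| and the coefficient of 4^j is non-zero, the ratio tends to 4.

4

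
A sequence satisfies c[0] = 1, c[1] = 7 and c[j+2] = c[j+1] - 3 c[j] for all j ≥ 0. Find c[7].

43

c[2] = 7 - 3·1 = 4
c[3] = 4 - 3·7 = -17
c[4] = (-17) - 3·4 = -29
c[5] = (-29) - 3·(-17) = 22
c[6] = 22 - 3·(-29) = 109
c[7] = 109 - 3·22 = 43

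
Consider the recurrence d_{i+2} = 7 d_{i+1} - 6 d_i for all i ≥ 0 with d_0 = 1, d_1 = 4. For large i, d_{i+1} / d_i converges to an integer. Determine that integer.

The characteristic equation is r^2 - 7r + 6 = 0, which factors as (r - 6)(r - 1) = 0.
So the roots are 6 and 1. Since |6| > |1| and the coefficient of 6^i is non-zero, the ratio tends to 6.

6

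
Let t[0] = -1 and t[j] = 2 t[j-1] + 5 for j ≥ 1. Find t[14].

The fixed point is 5/(1 - 2) = -5, so t[j] + 5 = 2(t[j-1] + 5).
Hence t[j] = 4·2^j - 5.
t[14] = 4·2^{14} - 5 = 4·16384 - 5 = 65531.

65531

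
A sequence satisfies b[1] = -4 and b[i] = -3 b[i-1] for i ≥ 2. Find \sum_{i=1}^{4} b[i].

80

b[2] = -3·(-4) = 12
b[3] = -3·12 = -36
b[4] = -3·(-36) = 108
Sum = (-4) + 12 + (-36) + 108 = 80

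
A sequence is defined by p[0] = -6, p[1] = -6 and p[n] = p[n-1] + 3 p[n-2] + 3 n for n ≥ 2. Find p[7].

-708

p[2] = (-6) + 3*(-6) + 6 = -18
p[3] = (-18) + 3*(-6) + 9 = -27
p[4] = (-27) + 3*(-18) + 12 = -69
p[5] = (-69) + 3*(-27) + 15 = -135
p[6] = (-135) + 3*(-69) + 18 = -324
p[7] = (-324) + 3*(-135) + 21 = -708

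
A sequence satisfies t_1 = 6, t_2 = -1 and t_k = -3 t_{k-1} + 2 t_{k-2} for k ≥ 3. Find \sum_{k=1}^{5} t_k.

144

t_3 = -3·(-1) + 2·6 = 15
t_4 = -3·15 + 2·(-1) = -47
t_5 = -3·(-47) + 2·15 = 171
Sum = 6 + (-1) + 15 + (-47) + 171 = 144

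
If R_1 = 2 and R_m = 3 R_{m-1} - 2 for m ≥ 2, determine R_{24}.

94143178828

The fixed point is -2/(1 - 3) = 1, so R_m - 1 = 3(R_{m-1} - 1).
Hence R_m = 1·3^{m-1} + 1.
R_{24} = 1·3^{23} + 1 = 1·94143178827 + 1 = 94143178828.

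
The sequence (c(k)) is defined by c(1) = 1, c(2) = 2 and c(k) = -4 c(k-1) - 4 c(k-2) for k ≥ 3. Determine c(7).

c(3) = -4·2 - 4·1 = -12
c(4) = -4·(-12) - 4·2 = 40
c(5) = -4·40 - 4·(-12) = -112
c(6) = -4·(-112) - 4·40 = 288
c(7) = -4·288 - 4·(-112) = -704

-704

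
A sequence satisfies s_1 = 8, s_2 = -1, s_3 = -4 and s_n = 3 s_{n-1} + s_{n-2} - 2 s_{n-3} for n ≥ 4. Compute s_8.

s_4 = 3*(-4) + (-1) - 2*8 = -29
s_5 = 3*(-29) + (-4) - 2*(-1) = -89
s_6 = 3*(-89) + (-29) - 2*(-4) = -288
s_7 = 3*(-288) + (-89) - 2*(-29) = -895
s_8 = 3*(-895) + (-288) - 2*(-89) = -2795

-2795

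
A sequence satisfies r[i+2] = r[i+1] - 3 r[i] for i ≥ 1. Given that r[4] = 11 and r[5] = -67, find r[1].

Rearranging, r[i-2] = (r[i] - r[i-1]) / -3.
r[3] = (-67 - 11) / -3 = -78/-3 = 26
r[2] = (11 - 26) / -3 = -15/-3 = 5
r[1] = (26 - 5) / -3 = 21/-3 = -7

-7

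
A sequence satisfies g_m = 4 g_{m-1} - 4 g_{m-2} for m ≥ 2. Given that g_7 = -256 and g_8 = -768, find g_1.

8

Rearranging, g_{m-2} = (g_m - 4 g_{m-1}) / -4.
g_6 = (-768 - 4*(-256)) / -4 = 256/-4 = -64
g_5 = (-256 - 4*(-64)) / -4 = 0/-4 = 0
g_4 = (-64 - 4*0) / -4 = -64/-4 = 16
g_3 = (0 - 4*16) / -4 = -64/-4 = 16
g_2 = (16 - 4*16) / -4 = -48/-4 = 12
g_1 = (16 - 4*12) / -4 = -32/-4 = 8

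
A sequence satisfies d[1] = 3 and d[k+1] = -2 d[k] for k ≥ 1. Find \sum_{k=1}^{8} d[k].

-255

d[2] = -2·3 = -6
d[3] = -2·(-6) = 12
d[4] = -2·12 = -24
d[5] = -2·(-24) = 48
d[6] = -2·48 = -96
d[7] = -2·(-96) = 192
d[8] = -2·192 = -384
Sum = 3 + (-6) + 12 + (-24) + 48 + (-96) + 192 + (-384) = -255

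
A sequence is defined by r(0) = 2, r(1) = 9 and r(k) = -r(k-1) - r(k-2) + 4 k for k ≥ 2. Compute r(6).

10

r(2) = -9 - 2 + 8 = -3
r(3) = -(-3) - 9 + 12 = 6
r(4) = -6 - (-3) + 16 = 13
r(5) = -13 - 6 + 20 = 1
r(6) = -1 - 13 + 24 = 10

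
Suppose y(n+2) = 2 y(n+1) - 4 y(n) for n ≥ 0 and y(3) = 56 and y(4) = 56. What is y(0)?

-7

Rearranging, y(n-2) = (y(n) - 2 y(n-1)) / -4.
y(2) = (56 - 2(56)) / -4 = -56/-4 = 14
y(1) = (56 - 2(14)) / -4 = 28/-4 = -7
y(0) = (14 - 2(-7)) / -4 = 28/-4 = -7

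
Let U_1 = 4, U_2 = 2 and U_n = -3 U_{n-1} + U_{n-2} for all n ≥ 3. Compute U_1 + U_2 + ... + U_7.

-212

U_3 = -3(2) + 4 = -2
U_4 = -3(-2) + 2 = 8
U_5 = -3(8) + (-2) = -26
U_6 = -3(-26) + 8 = 86
U_7 = -3(86) + (-26) = -284
Sum = 4 + 2 + (-2) + 8 + (-26) + 86 + (-284) = -212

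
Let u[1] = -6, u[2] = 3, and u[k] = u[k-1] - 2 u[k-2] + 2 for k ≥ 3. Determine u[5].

u[3] = 3 - 2·(-6) + 2 = 17
u[4] = 17 - 2·3 + 2 = 13
u[5] = 13 - 2·17 + 2 = -19

-19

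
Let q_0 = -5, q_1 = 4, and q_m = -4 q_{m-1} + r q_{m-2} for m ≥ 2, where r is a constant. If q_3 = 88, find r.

q_2 = -16 - 5r
q_3 = 64 + 24r
So 64 + 24r = 88, giving r = 1.

1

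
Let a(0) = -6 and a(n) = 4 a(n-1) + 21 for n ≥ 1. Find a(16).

4294967289

The fixed point is 21/(1 - 4) = -7, so a(n) + 7 = 4(a(n-1) + 7).
Hence a(n) = 1·4^n - 7.
a(16) = 1·4^{16} - 7 = 1·4294967296 - 7 = 4294967289.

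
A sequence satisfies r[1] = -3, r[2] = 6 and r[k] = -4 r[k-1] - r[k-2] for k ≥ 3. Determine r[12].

r[3] = -4(6) - (-3) = -21
r[4] = -4(-21) - 6 = 78
r[5] = -4(78) - (-21) = -291
r[6] = -4(-291) - 78 = 1086
r[7] = -4(1086) - (-291) = -4053
r[8] = -4(-4053) - 1086 = 15126
r[9] = -4(15126) - (-4053) = -56451
r[10] = -4(-56451) - 15126 = 210678
r[11] = -4(210678) - (-56451) = -786261
r[12] = -4(-786261) - 210678 = 2934366

2934366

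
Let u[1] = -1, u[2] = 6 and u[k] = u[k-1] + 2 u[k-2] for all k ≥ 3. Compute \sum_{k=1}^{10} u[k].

1705

u[3] = 6 + 2*(-1) = 4
u[4] = 4 + 2*6 = 16
u[5] = 16 + 2*4 = 24
u[6] = 24 + 2*16 = 56
u[7] = 56 + 2*24 = 104
u[8] = 104 + 2*56 = 216
u[9] = 216 + 2*104 = 424
u[10] = 424 + 2*216 = 856
Sum = (-1) + 6 + 4 + 16 + 24 + 56 + 104 + 216 + 424 + 856 = 1705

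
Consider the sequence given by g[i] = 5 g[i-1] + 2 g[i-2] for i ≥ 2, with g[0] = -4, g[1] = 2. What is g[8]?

61706

g[2] = 5(2) + 2(-4) = 2
g[3] = 5(2) + 2(2) = 14
g[4] = 5(14) + 2(2) = 74
g[5] = 5(74) + 2(14) = 398
g[6] = 5(398) + 2(74) = 2138
g[7] = 5(2138) + 2(398) = 11486
g[8] = 5(11486) + 2(2138) = 61706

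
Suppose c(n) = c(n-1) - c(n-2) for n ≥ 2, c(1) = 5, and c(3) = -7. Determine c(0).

Let c(0) = y.
c(2) = 5 - y
c(3) = -y
So -y = -7, giving y = 7.

7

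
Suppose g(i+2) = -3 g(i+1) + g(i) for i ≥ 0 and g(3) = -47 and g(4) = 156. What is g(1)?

Rearranging, g(i-2) = g(i) + 3 g(i-1).
g(2) = 156 + 3*(-47) = 15
g(1) = -47 + 3*15 = -2

-2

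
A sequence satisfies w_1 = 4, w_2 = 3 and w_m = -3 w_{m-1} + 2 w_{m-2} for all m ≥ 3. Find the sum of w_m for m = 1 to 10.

w_3 = -3*3 + 2*4 = -1
w_4 = -3*(-1) + 2*3 = 9
w_5 = -3*9 + 2*(-1) = -29
w_6 = -3*(-29) + 2*9 = 105
w_7 = -3*105 + 2*(-29) = -373
w_8 = -3*(-373) + 2*105 = 1329
w_9 = -3*1329 + 2*(-373) = -4733
w_{10} = -3*(-4733) + 2*1329 = 16857
Sum = 4 + 3 + (-1) + 9 + (-29) + 105 + (-373) + 1329 + (-4733) + 16857 = 13171

13171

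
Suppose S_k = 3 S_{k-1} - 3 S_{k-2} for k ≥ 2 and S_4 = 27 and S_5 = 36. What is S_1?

1

Rearranging, S_{k-2} = (S_k - 3 S_{k-1}) / -3.
S_3 = (36 - 3*27) / -3 = -45/-3 = 15
S_2 = (27 - 3*15) / -3 = -18/-3 = 6
S_1 = (15 - 3*6) / -3 = -3/-3 = 1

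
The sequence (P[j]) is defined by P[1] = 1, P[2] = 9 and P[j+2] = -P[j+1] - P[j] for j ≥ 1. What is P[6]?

P[3] = -9 - 1 = -10
P[4] = -(-10) - 9 = 1
P[5] = -1 - (-10) = 9
P[6] = -9 - 1 = -10

-10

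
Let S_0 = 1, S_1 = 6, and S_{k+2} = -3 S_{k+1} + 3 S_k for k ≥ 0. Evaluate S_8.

-48519

S_2 = -3(6) + 3(1) = -15
S_3 = -3(-15) + 3(6) = 63
S_4 = -3(63) + 3(-15) = -234
S_5 = -3(-234) + 3(63) = 891
S_6 = -3(891) + 3(-234) = -3375
S_7 = -3(-3375) + 3(891) = 12798
S_8 = -3(12798) + 3(-3375) = -48519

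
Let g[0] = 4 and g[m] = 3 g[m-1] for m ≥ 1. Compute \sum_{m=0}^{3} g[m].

g[1] = 3*4 = 12
g[2] = 3*12 = 36
g[3] = 3*36 = 108
Sum = 4 + 12 + 36 + 108 = 160

160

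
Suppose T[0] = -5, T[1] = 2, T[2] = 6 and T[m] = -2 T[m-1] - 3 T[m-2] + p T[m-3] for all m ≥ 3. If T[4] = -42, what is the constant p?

-5

T[3] = -18 - 5p
T[4] = 18 + 12p
So 18 + 12p = -42, giving p = -5.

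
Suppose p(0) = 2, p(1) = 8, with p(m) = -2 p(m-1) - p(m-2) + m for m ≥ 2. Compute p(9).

84

p(2) = -2·8 - 2 + 2 = -16
p(3) = -2·(-16) - 8 + 3 = 27
p(4) = -2·27 - (-16) + 4 = -34
p(5) = -2·(-34) - 27 + 5 = 46
p(6) = -2·46 - (-34) + 6 = -52
p(7) = -2·(-52) - 46 + 7 = 65
p(8) = -2·65 - (-52) + 8 = -70
p(9) = -2·(-70) - 65 + 9 = 84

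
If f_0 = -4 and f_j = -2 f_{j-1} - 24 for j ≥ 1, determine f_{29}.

The fixed point is -24/(1 + 2) = -8, so f_j + 8 = -2(f_{j-1} + 8).
Hence f_j = 4·(-2)^j - 8.
f_{29} = 4·(-2)^{29} - 8 = 4·-536870912 - 8 = -2147483656.

-2147483656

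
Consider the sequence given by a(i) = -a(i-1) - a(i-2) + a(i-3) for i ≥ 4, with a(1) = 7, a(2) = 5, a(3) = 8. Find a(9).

a(4) = -8 - 5 + 7 = -6
a(5) = -(-6) - 8 + 5 = 3
a(6) = -3 - (-6) + 8 = 11
a(7) = -11 - 3 + (-6) = -20
a(8) = -(-20) - 11 + 3 = 12
a(9) = -12 - (-20) + 11 = 19

19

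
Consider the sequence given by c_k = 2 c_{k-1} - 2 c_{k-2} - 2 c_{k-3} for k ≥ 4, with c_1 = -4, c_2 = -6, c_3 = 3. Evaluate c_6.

58

c_4 = 2·3 - 2·(-6) - 2·(-4) = 26
c_5 = 2·26 - 2·3 - 2·(-6) = 58
c_6 = 2·58 - 2·26 - 2·3 = 58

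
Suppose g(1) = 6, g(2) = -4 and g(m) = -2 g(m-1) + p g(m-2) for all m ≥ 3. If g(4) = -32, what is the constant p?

1

g(3) = 8 + 6p
g(4) = -16 - 16p
So -16 - 16p = -32, giving p = 1.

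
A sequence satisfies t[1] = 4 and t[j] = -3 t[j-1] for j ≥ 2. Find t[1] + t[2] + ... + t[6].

-728

t[2] = -3·4 = -12
t[3] = -3·(-12) = 36
t[4] = -3·36 = -108
t[5] = -3·(-108) = 324
t[6] = -3·324 = -972
Sum = 4 + (-12) + 36 + (-108) + 324 + (-972) = -728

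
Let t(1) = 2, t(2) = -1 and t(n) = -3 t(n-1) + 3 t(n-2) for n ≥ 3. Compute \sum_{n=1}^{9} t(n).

19042

t(3) = -3*(-1) + 3*2 = 9
t(4) = -3*9 + 3*(-1) = -30
t(5) = -3*(-30) + 3*9 = 117
t(6) = -3*117 + 3*(-30) = -441
t(7) = -3*(-441) + 3*117 = 1674
t(8) = -3*1674 + 3*(-441) = -6345
t(9) = -3*(-6345) + 3*1674 = 24057
Sum = 2 + (-1) + 9 + (-30) + 117 + (-441) + 1674 + (-6345) + 24057 = 19042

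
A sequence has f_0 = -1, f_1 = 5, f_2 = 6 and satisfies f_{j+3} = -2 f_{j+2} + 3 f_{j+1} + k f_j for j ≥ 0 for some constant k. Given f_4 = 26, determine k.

f_3 = 3 - k
f_4 = 12 + 7k
So 12 + 7k = 26, giving k = 2.

2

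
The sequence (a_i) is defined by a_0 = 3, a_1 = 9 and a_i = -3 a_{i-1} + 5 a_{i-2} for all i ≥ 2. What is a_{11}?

7084026

a_2 = -3(9) + 5(3) = -12
a_3 = -3(-12) + 5(9) = 81
a_4 = -3(81) + 5(-12) = -303
a_5 = -3(-303) + 5(81) = 1314
a_6 = -3(1314) + 5(-303) = -5457
a_7 = -3(-5457) + 5(1314) = 22941
a_8 = -3(22941) + 5(-5457) = -96108
a_9 = -3(-96108) + 5(22941) = 403029
a_{10} = -3(403029) + 5(-96108) = -1689627
a_{11} = -3(-1689627) + 5(403029) = 7084026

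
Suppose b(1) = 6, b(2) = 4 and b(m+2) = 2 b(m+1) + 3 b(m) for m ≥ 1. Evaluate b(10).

49204

b(3) = 2(4) + 3(6) = 26
b(4) = 2(26) + 3(4) = 64
b(5) = 2(64) + 3(26) = 206
b(6) = 2(206) + 3(64) = 604
b(7) = 2(604) + 3(206) = 1826
b(8) = 2(1826) + 3(604) = 5464
b(9) = 2(5464) + 3(1826) = 16406
b(10) = 2(16406) + 3(5464) = 49204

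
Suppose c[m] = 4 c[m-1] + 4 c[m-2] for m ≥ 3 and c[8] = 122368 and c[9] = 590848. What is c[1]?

Rearranging, c[m-2] = (c[m] - 4 c[m-1]) / 4.
c[7] = (590848 - 4·122368) / 4 = 101376/4 = 25344
c[6] = (122368 - 4·25344) / 4 = 20992/4 = 5248
c[5] = (25344 - 4·5248) / 4 = 4352/4 = 1088
c[4] = (5248 - 4·1088) / 4 = 896/4 = 224
c[3] = (1088 - 4·224) / 4 = 192/4 = 48
c[2] = (224 - 4·48) / 4 = 32/4 = 8
c[1] = (48 - 4·8) / 4 = 16/4 = 4

4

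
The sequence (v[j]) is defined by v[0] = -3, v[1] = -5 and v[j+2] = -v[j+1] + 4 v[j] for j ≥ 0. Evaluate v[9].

v[2] = -(-5) + 4(-3) = -7
v[3] = -(-7) + 4(-5) = -13
v[4] = -(-13) + 4(-7) = -15
v[5] = -(-15) + 4(-13) = -37
v[6] = -(-37) + 4(-15) = -23
v[7] = -(-23) + 4(-37) = -125
v[8] = -(-125) + 4(-23) = 33
v[9] = -33 + 4(-125) = -533

-533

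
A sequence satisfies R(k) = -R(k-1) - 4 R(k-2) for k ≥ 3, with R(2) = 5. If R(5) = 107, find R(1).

6

Let R(1) = x.
R(3) = -5 - 4x
R(4) = -15 + 4x
R(5) = 35 + 12x
So 35 + 12x = 107, giving x = 6.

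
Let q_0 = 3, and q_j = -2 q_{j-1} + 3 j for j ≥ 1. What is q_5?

-69

q_1 = -2·3 + 3 = -3
q_2 = -2·(-3) + 6 = 12
q_3 = -2·12 + 9 = -15
q_4 = -2·(-15) + 12 = 42
q_5 = -2·42 + 15 = -69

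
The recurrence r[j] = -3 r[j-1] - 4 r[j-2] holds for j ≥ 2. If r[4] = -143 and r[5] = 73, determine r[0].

Rearranging, r[j-2] = (r[j] + 3 r[j-1]) / -4.
r[3] = (73 + 3(-143)) / -4 = -356/-4 = 89
r[2] = (-143 + 3(89)) / -4 = 124/-4 = -31
r[1] = (89 + 3(-31)) / -4 = -4/-4 = 1
r[0] = (-31 + 3(1)) / -4 = -28/-4 = 7

7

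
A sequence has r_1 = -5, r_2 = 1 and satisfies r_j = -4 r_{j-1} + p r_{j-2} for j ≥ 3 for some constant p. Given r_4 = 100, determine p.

r_3 = -4 - 5p
r_4 = 16 + 21p
So 16 + 21p = 100, giving p = 4.

4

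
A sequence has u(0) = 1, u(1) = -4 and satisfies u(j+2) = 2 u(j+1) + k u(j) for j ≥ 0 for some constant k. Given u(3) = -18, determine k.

1

u(2) = -8 + k
u(3) = -16 - 2k
So -16 - 2k = -18, giving k = 1.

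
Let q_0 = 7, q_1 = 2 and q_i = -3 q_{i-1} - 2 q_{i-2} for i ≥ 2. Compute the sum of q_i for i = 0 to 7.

765

q_2 = -3·2 - 2·7 = -20
q_3 = -3·(-20) - 2·2 = 56
q_4 = -3·56 - 2·(-20) = -128
q_5 = -3·(-128) - 2·56 = 272
q_6 = -3·272 - 2·(-128) = -560
q_7 = -3·(-560) - 2·272 = 1136
Sum = 7 + 2 + (-20) + 56 + (-128) + 272 + (-560) + 1136 = 765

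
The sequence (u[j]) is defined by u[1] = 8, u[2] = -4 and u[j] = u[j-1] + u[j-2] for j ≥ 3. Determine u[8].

12

u[3] = (-4) + 8 = 4
u[4] = 4 + (-4) = 0
u[5] = 0 + 4 = 4
u[6] = 4 + 0 = 4
u[7] = 4 + 4 = 8
u[8] = 8 + 4 = 12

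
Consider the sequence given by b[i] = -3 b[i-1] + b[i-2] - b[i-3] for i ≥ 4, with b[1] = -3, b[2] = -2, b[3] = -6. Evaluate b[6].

208

b[4] = -3*(-6) + (-2) - (-3) = 19
b[5] = -3*19 + (-6) - (-2) = -61
b[6] = -3*(-61) + 19 - (-6) = 208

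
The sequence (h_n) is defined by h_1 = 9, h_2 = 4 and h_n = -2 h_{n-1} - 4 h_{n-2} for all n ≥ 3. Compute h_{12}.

h_3 = -2*4 - 4*9 = -44
h_4 = -2*(-44) - 4*4 = 72
h_5 = -2*72 - 4*(-44) = 32
h_6 = -2*32 - 4*72 = -352
h_7 = -2*(-352) - 4*32 = 576
h_8 = -2*576 - 4*(-352) = 256
h_9 = -2*256 - 4*576 = -2816
h_{10} = -2*(-2816) - 4*256 = 4608
h_{11} = -2*4608 - 4*(-2816) = 2048
h_{12} = -2*2048 - 4*4608 = -22528

-22528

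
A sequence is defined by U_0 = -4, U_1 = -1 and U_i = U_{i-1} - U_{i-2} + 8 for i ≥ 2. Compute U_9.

U_2 = (-1) - (-4) + 8 = 11
U_3 = 11 - (-1) + 8 = 20
U_4 = 20 - 11 + 8 = 17
U_5 = 17 - 20 + 8 = 5
U_6 = 5 - 17 + 8 = -4
U_7 = (-4) - 5 + 8 = -1
U_8 = (-1) - (-4) + 8 = 11
U_9 = 11 - (-1) + 8 = 20

20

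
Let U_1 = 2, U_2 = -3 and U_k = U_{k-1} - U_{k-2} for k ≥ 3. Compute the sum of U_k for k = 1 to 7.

2

U_3 = (-3) - 2 = -5
U_4 = (-5) - (-3) = -2
U_5 = (-2) - (-5) = 3
U_6 = 3 - (-2) = 5
U_7 = 5 - 3 = 2
Sum = 2 + (-3) + (-5) + (-2) + 3 + 5 + 2 = 2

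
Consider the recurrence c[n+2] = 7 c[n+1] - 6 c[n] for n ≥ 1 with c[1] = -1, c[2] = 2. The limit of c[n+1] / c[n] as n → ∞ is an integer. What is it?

The characteristic equation is r^2 - 7r + 6 = 0, which factors as (r - 6)(r - 1) = 0.
So the roots are 6 and 1. Since |6| > |1| and the coefficient of 6^n is non-zero, the ratio tends to 6.

6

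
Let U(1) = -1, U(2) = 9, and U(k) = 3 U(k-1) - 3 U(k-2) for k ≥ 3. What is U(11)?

U(3) = 3(9) - 3(-1) = 30
U(4) = 3(30) - 3(9) = 63
U(5) = 3(63) - 3(30) = 99
U(6) = 3(99) - 3(63) = 108
U(7) = 3(108) - 3(99) = 27
U(8) = 3(27) - 3(108) = -243
U(9) = 3(-243) - 3(27) = -810
U(10) = 3(-810) - 3(-243) = -1701
U(11) = 3(-1701) - 3(-810) = -2673

-2673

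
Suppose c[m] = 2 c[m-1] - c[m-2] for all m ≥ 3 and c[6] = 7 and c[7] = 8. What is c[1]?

Rearranging, c[m-2] = -(c[m] - 2 c[m-1]).
c[5] = -(8 - 2*7) = 6
c[4] = -(7 - 2*6) = 5
c[3] = -(6 - 2*5) = 4
c[2] = -(5 - 2*4) = 3
c[1] = -(4 - 2*3) = 2

2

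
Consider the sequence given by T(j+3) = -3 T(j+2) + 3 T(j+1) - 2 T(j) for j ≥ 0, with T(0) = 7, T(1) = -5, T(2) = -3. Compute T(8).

14181

T(3) = -3*(-3) + 3*(-5) - 2*7 = -20
T(4) = -3*(-20) + 3*(-3) - 2*(-5) = 61
T(5) = -3*61 + 3*(-20) - 2*(-3) = -237
T(6) = -3*(-237) + 3*61 - 2*(-20) = 934
T(7) = -3*934 + 3*(-237) - 2*61 = -3635
T(8) = -3*(-3635) + 3*934 - 2*(-237) = 14181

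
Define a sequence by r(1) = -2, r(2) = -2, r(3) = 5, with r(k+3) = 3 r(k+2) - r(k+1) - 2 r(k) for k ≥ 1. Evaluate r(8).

804

r(4) = 3(5) - (-2) - 2(-2) = 21
r(5) = 3(21) - 5 - 2(-2) = 62
r(6) = 3(62) - 21 - 2(5) = 155
r(7) = 3(155) - 62 - 2(21) = 361
r(8) = 3(361) - 155 - 2(62) = 804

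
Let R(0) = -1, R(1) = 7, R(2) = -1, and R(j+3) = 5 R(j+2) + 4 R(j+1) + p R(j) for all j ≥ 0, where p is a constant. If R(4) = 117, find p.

R(3) = 23 - p
R(4) = 111 + 2p
So 111 + 2p = 117, giving p = 3.

3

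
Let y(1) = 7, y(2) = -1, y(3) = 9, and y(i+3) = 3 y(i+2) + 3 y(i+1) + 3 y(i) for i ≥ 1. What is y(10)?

155871

y(4) = 3(9) + 3(-1) + 3(7) = 45
y(5) = 3(45) + 3(9) + 3(-1) = 159
y(6) = 3(159) + 3(45) + 3(9) = 639
y(7) = 3(639) + 3(159) + 3(45) = 2529
y(8) = 3(2529) + 3(639) + 3(159) = 9981
y(9) = 3(9981) + 3(2529) + 3(639) = 39447
y(10) = 3(39447) + 3(9981) + 3(2529) = 155871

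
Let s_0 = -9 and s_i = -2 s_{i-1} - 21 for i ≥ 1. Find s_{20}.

The fixed point is -21/(1 + 2) = -7, so s_i + 7 = -2(s_{i-1} + 7).
Hence s_i = -2·(-2)^i - 7.
s_{20} = -2·(-2)^{20} - 7 = -2·1048576 - 7 = -2097159.

-2097159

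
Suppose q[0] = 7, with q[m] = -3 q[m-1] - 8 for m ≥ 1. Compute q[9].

-177149

q[1] = -3·7 - 8 = -29
q[2] = -3·(-29) - 8 = 79
q[3] = -3·79 - 8 = -245
q[4] = -3·(-245) - 8 = 727
q[5] = -3·727 - 8 = -2189
q[6] = -3·(-2189) - 8 = 6559
q[7] = -3·6559 - 8 = -19685
q[8] = -3·(-19685) - 8 = 59047
q[9] = -3·59047 - 8 = -177149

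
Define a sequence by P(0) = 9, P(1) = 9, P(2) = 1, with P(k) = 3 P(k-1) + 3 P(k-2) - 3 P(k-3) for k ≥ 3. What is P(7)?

P(3) = 3·1 + 3·9 - 3·9 = 3
P(4) = 3·3 + 3·1 - 3·9 = -15
P(5) = 3·(-15) + 3·3 - 3·1 = -39
P(6) = 3·(-39) + 3·(-15) - 3·3 = -171
P(7) = 3·(-171) + 3·(-39) - 3·(-15) = -585

-585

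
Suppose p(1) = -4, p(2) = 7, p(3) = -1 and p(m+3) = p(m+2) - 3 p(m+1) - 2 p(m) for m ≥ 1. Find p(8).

115

p(4) = (-1) - 3*7 - 2*(-4) = -14
p(5) = (-14) - 3*(-1) - 2*7 = -25
p(6) = (-25) - 3*(-14) - 2*(-1) = 19
p(7) = 19 - 3*(-25) - 2*(-14) = 122
p(8) = 122 - 3*19 - 2*(-25) = 115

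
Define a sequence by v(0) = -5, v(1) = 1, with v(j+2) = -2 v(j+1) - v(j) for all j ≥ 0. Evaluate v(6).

19

v(2) = -2(1) - (-5) = 3
v(3) = -2(3) - 1 = -7
v(4) = -2(-7) - 3 = 11
v(5) = -2(11) - (-7) = -15
v(6) = -2(-15) - 11 = 19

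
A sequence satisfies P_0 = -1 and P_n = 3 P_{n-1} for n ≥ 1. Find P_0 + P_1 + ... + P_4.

-121

P_1 = 3(-1) = -3
P_2 = 3(-3) = -9
P_3 = 3(-9) = -27
P_4 = 3(-27) = -81
Sum = (-1) + (-3) + (-9) + (-27) + (-81) = -121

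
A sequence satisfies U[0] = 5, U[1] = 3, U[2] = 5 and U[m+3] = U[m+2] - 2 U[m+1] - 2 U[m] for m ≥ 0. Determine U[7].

U[3] = 5 - 2(3) - 2(5) = -11
U[4] = (-11) - 2(5) - 2(3) = -27
U[5] = (-27) - 2(-11) - 2(5) = -15
U[6] = (-15) - 2(-27) - 2(-11) = 61
U[7] = 61 - 2(-15) - 2(-27) = 145

145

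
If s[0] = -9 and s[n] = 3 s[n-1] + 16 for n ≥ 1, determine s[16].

The fixed point is 16/(1 - 3) = -8, so s[n] + 8 = 3(s[n-1] + 8).
Hence s[n] = -1·3^n - 8.
s[16] = -1·3^{16} - 8 = -1·43046721 - 8 = -43046729.

-43046729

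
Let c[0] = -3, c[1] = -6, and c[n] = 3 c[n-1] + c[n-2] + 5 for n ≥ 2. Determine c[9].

c[2] = 3(-6) + (-3) + 5 = -16
c[3] = 3(-16) + (-6) + 5 = -49
c[4] = 3(-49) + (-16) + 5 = -158
c[5] = 3(-158) + (-49) + 5 = -518
c[6] = 3(-518) + (-158) + 5 = -1707
c[7] = 3(-1707) + (-518) + 5 = -5634
c[8] = 3(-5634) + (-1707) + 5 = -18604
c[9] = 3(-18604) + (-5634) + 5 = -61441

-61441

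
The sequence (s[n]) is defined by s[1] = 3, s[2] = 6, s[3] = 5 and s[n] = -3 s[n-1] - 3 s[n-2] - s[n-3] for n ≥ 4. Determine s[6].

-158

s[4] = -3*5 - 3*6 - 3 = -36
s[5] = -3*(-36) - 3*5 - 6 = 87
s[6] = -3*87 - 3*(-36) - 5 = -158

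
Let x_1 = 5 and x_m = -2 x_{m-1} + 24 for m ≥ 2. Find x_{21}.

-3145720

The fixed point is 24/(1 + 2) = 8, so x_m - 8 = -2(x_{m-1} - 8).
Hence x_m = -3·(-2)^{m-1} + 8.
x_{21} = -3·(-2)^{20} + 8 = -3·1048576 + 8 = -3145720.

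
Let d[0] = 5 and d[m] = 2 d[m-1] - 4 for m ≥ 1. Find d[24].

The fixed point is -4/(1 - 2) = 4, so d[m] - 4 = 2(d[m-1] - 4).
Hence d[m] = 1·2^m + 4.
d[24] = 1·2^{24} + 4 = 1·16777216 + 4 = 16777220.

16777220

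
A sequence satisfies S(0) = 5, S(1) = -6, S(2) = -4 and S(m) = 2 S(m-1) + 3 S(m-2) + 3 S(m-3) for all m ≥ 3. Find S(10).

S(3) = 2*(-4) + 3*(-6) + 3*5 = -11
S(4) = 2*(-11) + 3*(-4) + 3*(-6) = -52
S(5) = 2*(-52) + 3*(-11) + 3*(-4) = -149
S(6) = 2*(-149) + 3*(-52) + 3*(-11) = -487
S(7) = 2*(-487) + 3*(-149) + 3*(-52) = -1577
S(8) = 2*(-1577) + 3*(-487) + 3*(-149) = -5062
S(9) = 2*(-5062) + 3*(-1577) + 3*(-487) = -16316
S(10) = 2*(-16316) + 3*(-5062) + 3*(-1577) = -52549

-52549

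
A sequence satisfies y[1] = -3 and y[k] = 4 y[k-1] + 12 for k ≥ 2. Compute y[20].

274877906940

The fixed point is 12/(1 - 4) = -4, so y[k] + 4 = 4(y[k-1] + 4).
Hence y[k] = 1·4^{k-1} - 4.
y[20] = 1·4^{19} - 4 = 1·274877906944 - 4 = 274877906940.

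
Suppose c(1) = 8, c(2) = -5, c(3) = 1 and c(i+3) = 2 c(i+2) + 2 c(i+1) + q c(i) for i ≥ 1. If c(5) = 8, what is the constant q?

2

c(4) = -8 + 8q
c(5) = -14 + 11q
So -14 + 11q = 8, giving q = 2.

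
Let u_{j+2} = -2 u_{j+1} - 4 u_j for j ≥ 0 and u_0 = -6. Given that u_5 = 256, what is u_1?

-4

Let u_1 = y.
u_2 = 24 - 2y
u_3 = -48
u_4 = 8y
u_5 = 192 - 16y
So 192 - 16y = 256, giving y = -4.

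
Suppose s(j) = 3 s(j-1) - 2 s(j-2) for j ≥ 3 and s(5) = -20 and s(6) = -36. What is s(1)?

-5

Rearranging, s(j-2) = (s(j) - 3 s(j-1)) / -2.
s(4) = (-36 - 3·(-20)) / -2 = 24/-2 = -12
s(3) = (-20 - 3·(-12)) / -2 = 16/-2 = -8
s(2) = (-12 - 3·(-8)) / -2 = 12/-2 = -6
s(1) = (-8 - 3·(-6)) / -2 = 10/-2 = -5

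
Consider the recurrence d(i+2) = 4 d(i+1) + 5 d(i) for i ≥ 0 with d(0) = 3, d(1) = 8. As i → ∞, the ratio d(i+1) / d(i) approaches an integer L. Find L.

5

The characteristic equation is r^2 - 4r - 5 = 0, which factors as (r - 5)(r + 1) = 0.
So the roots are 5 and -1. Since |5| > |-1| and the coefficient of 5^i is non-zero, the ratio tends to 5.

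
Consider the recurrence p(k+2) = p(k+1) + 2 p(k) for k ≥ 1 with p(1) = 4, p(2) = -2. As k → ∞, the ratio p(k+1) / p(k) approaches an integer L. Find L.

2

The characteristic equation is r^2 - r - 2 = 0, which factors as (r - 2)(r + 1) = 0.
So the roots are 2 and -1. Since |2| > |-1| and the coefficient of 2^k is non-zero, the ratio tends to 2.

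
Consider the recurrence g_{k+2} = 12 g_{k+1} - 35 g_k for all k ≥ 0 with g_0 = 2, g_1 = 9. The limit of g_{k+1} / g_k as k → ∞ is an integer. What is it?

7

The characteristic equation is r^2 - 12r + 35 = 0, which factors as (r - 7)(r - 5) = 0.
So the roots are 7 and 5. Since |7| > |5| and the coefficient of 7^k is non-zero, the ratio tends to 7.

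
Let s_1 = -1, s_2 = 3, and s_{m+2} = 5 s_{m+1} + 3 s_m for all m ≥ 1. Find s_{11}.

s_3 = 5·3 + 3·(-1) = 12
s_4 = 5·12 + 3·3 = 69
s_5 = 5·69 + 3·12 = 381
s_6 = 5·381 + 3·69 = 2112
s_7 = 5·2112 + 3·381 = 11703
s_8 = 5·11703 + 3·2112 = 64851
s_9 = 5·64851 + 3·11703 = 359364
s_{10} = 5·359364 + 3·64851 = 1991373
s_{11} = 5·1991373 + 3·359364 = 11034957

11034957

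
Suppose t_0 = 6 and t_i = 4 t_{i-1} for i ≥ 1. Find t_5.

6144

t_1 = 4*6 = 24
t_2 = 4*24 = 96
t_3 = 4*96 = 384
t_4 = 4*384 = 1536
t_5 = 4*1536 = 6144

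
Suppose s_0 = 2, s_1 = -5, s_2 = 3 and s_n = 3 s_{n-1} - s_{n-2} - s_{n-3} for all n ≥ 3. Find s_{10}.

s_3 = 3·3 - (-5) - 2 = 12
s_4 = 3·12 - 3 - (-5) = 38
s_5 = 3·38 - 12 - 3 = 99
s_6 = 3·99 - 38 - 12 = 247
s_7 = 3·247 - 99 - 38 = 604
s_8 = 3·604 - 247 - 99 = 1466
s_9 = 3·1466 - 604 - 247 = 3547
s_{10} = 3·3547 - 1466 - 604 = 8571

8571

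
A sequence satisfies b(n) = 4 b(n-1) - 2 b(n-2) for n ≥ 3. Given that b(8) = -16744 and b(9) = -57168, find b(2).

-7

Rearranging, b(n-2) = (b(n) - 4 b(n-1)) / -2.
b(7) = (-57168 - 4(-16744)) / -2 = 9808/-2 = -4904
b(6) = (-16744 - 4(-4904)) / -2 = 2872/-2 = -1436
b(5) = (-4904 - 4(-1436)) / -2 = 840/-2 = -420
b(4) = (-1436 - 4(-420)) / -2 = 244/-2 = -122
b(3) = (-420 - 4(-122)) / -2 = 68/-2 = -34
b(2) = (-122 - 4(-34)) / -2 = 14/-2 = -7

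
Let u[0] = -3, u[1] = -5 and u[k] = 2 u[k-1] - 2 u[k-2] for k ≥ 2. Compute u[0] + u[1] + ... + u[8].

u[2] = 2(-5) - 2(-3) = -4
u[3] = 2(-4) - 2(-5) = 2
u[4] = 2(2) - 2(-4) = 12
u[5] = 2(12) - 2(2) = 20
u[6] = 2(20) - 2(12) = 16
u[7] = 2(16) - 2(20) = -8
u[8] = 2(-8) - 2(16) = -48
Sum = (-3) + (-5) + (-4) + 2 + 12 + 20 + 16 + (-8) + (-48) = -18

-18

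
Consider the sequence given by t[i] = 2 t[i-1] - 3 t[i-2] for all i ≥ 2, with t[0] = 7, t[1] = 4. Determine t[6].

t[2] = 2(4) - 3(7) = -13
t[3] = 2(-13) - 3(4) = -38
t[4] = 2(-38) - 3(-13) = -37
t[5] = 2(-37) - 3(-38) = 40
t[6] = 2(40) - 3(-37) = 191

191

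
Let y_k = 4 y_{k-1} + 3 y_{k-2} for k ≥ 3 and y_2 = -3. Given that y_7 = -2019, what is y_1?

Let y_1 = z.
y_3 = -12 + 3z
y_4 = -57 + 12z
y_5 = -264 + 57z
y_6 = -1227 + 264z
y_7 = -5700 + 1227z
So -5700 + 1227z = -2019, giving z = 3.

3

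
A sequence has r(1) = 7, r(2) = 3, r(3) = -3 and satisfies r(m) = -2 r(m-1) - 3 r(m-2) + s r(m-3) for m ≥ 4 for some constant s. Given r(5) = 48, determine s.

-3

r(4) = -3 + 7s
r(5) = 15 - 11s
So 15 - 11s = 48, giving s = -3.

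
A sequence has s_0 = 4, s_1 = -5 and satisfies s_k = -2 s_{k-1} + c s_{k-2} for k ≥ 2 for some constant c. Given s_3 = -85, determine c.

s_2 = 10 + 4c
s_3 = -20 - 13c
So -20 - 13c = -85, giving c = 5.

5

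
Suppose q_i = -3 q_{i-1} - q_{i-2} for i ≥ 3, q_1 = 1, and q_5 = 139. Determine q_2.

-7

Let q_2 = v.
q_3 = -1 - 3v
q_4 = 3 + 8v
q_5 = -8 - 21v
So -8 - 21v = 139, giving v = -7.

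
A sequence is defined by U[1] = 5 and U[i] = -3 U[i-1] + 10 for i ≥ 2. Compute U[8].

U[2] = -3·5 + 10 = -5
U[3] = -3·(-5) + 10 = 25
U[4] = -3·25 + 10 = -65
U[5] = -3·(-65) + 10 = 205
U[6] = -3·205 + 10 = -605
U[7] = -3·(-605) + 10 = 1825
U[8] = -3·1825 + 10 = -5465

-5465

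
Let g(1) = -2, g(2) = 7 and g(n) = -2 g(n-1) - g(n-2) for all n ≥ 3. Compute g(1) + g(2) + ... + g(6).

15

g(3) = -2·7 - (-2) = -12
g(4) = -2·(-12) - 7 = 17
g(5) = -2·17 - (-12) = -22
g(6) = -2·(-22) - 17 = 27
Sum = (-2) + 7 + (-12) + 17 + (-22) + 27 = 15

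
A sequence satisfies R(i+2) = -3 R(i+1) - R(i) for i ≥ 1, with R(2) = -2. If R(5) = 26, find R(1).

2

Let R(1) = w.
R(3) = 6 - w
R(4) = -16 + 3w
R(5) = 42 - 8w
So 42 - 8w = 26, giving w = 2.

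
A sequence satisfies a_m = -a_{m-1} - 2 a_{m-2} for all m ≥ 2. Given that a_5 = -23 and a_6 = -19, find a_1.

5

Rearranging, a_{m-2} = (a_m + a_{m-1}) / -2.
a_4 = (-19 + (-23)) / -2 = -42/-2 = 21
a_3 = (-23 + 21) / -2 = -2/-2 = 1
a_2 = (21 + 1) / -2 = 22/-2 = -11
a_1 = (1 + (-11)) / -2 = -10/-2 = 5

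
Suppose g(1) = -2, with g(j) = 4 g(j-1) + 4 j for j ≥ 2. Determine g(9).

72804

g(2) = 4*(-2) + 8 = 0
g(3) = 4*0 + 12 = 12
g(4) = 4*12 + 16 = 64
g(5) = 4*64 + 20 = 276
g(6) = 4*276 + 24 = 1128
g(7) = 4*1128 + 28 = 4540
g(8) = 4*4540 + 32 = 18192
g(9) = 4*18192 + 36 = 72804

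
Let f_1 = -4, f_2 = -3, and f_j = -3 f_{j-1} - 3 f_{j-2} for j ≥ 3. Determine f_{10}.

f_3 = -3*(-3) - 3*(-4) = 21
f_4 = -3*21 - 3*(-3) = -54
f_5 = -3*(-54) - 3*21 = 99
f_6 = -3*99 - 3*(-54) = -135
f_7 = -3*(-135) - 3*99 = 108
f_8 = -3*108 - 3*(-135) = 81
f_9 = -3*81 - 3*108 = -567
f_{10} = -3*(-567) - 3*81 = 1458

1458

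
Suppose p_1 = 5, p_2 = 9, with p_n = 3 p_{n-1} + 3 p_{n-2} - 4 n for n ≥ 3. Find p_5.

p_3 = 3·9 + 3·5 - 12 = 30
p_4 = 3·30 + 3·9 - 16 = 101
p_5 = 3·101 + 3·30 - 20 = 373

373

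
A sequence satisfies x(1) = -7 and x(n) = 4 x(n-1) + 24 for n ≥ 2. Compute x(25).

The fixed point is 24/(1 - 4) = -8, so x(n) + 8 = 4(x(n-1) + 8).
Hence x(n) = 1·4^{n-1} - 8.
x(25) = 1·4^{24} - 8 = 1·281474976710656 - 8 = 281474976710648.

281474976710648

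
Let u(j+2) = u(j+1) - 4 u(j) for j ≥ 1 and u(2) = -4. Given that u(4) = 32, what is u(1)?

-5

Let u(1) = v.
u(3) = -4 - 4v
u(4) = 12 - 4v
So 12 - 4v = 32, giving v = -5.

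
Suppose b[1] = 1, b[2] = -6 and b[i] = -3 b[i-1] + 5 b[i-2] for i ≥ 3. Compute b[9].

127507

b[3] = -3·(-6) + 5·1 = 23
b[4] = -3·23 + 5·(-6) = -99
b[5] = -3·(-99) + 5·23 = 412
b[6] = -3·412 + 5·(-99) = -1731
b[7] = -3·(-1731) + 5·412 = 7253
b[8] = -3·7253 + 5·(-1731) = -30414
b[9] = -3·(-30414) + 5·7253 = 127507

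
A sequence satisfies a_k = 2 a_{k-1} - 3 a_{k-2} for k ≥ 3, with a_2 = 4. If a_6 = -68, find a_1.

Let a_1 = y.
a_3 = 8 - 3y
a_4 = 4 - 6y
a_5 = -16 - 3y
a_6 = -44 + 12y
So -44 + 12y = -68, giving y = -2.

-2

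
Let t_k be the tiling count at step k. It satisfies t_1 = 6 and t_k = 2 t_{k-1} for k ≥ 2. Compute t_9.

t_2 = 2(6) = 12
t_3 = 2(12) = 24
t_4 = 2(24) = 48
t_5 = 2(48) = 96
t_6 = 2(96) = 192
t_7 = 2(192) = 384
t_8 = 2(384) = 768
t_9 = 2(768) = 1536

1536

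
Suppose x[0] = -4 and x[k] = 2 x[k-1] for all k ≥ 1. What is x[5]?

-128

x[1] = 2·(-4) = -8
x[2] = 2·(-8) = -16
x[3] = 2·(-16) = -32
x[4] = 2·(-32) = -64
x[5] = 2·(-64) = -128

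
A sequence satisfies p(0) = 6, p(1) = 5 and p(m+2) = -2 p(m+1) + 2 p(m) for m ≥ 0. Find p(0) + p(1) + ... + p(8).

-377

p(2) = -2·5 + 2·6 = 2
p(3) = -2·2 + 2·5 = 6
p(4) = -2·6 + 2·2 = -8
p(5) = -2·(-8) + 2·6 = 28
p(6) = -2·28 + 2·(-8) = -72
p(7) = -2·(-72) + 2·28 = 200
p(8) = -2·200 + 2·(-72) = -544
Sum = 6 + 5 + 2 + 6 + (-8) + 28 + (-72) + 200 + (-544) = -377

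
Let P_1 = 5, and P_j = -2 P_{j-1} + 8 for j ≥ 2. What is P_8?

P_2 = -2·5 + 8 = -2
P_3 = -2·(-2) + 8 = 12
P_4 = -2·12 + 8 = -16
P_5 = -2·(-16) + 8 = 40
P_6 = -2·40 + 8 = -72
P_7 = -2·(-72) + 8 = 152
P_8 = -2·152 + 8 = -296

-296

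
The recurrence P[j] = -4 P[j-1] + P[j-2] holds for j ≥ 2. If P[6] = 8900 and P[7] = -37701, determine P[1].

-5

Rearranging, P[j-2] = P[j] + 4 P[j-1].
P[5] = -37701 + 4·8900 = -2101
P[4] = 8900 + 4·(-2101) = 496
P[3] = -2101 + 4·496 = -117
P[2] = 496 + 4·(-117) = 28
P[1] = -117 + 4·28 = -5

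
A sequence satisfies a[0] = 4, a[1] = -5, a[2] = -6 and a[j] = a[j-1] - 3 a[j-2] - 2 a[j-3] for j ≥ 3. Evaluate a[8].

a[3] = (-6) - 3·(-5) - 2·4 = 1
a[4] = 1 - 3·(-6) - 2·(-5) = 29
a[5] = 29 - 3·1 - 2·(-6) = 38
a[6] = 38 - 3·29 - 2·1 = -51
a[7] = (-51) - 3·38 - 2·29 = -223
a[8] = (-223) - 3·(-51) - 2·38 = -146

-146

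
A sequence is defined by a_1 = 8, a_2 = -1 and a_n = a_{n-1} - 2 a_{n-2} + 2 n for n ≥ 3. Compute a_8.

-77

a_3 = (-1) - 2(8) + 6 = -11
a_4 = (-11) - 2(-1) + 8 = -1
a_5 = (-1) - 2(-11) + 10 = 31
a_6 = 31 - 2(-1) + 12 = 45
a_7 = 45 - 2(31) + 14 = -3
a_8 = (-3) - 2(45) + 16 = -77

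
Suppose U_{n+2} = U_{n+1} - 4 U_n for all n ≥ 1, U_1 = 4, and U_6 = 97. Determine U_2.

-3

Let U_2 = v.
U_3 = -16 + v
U_4 = -16 - 3v
U_5 = 48 - 7v
U_6 = 112 + 5v
So 112 + 5v = 97, giving v = -3.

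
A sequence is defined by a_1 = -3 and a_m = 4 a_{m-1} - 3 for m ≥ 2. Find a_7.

a_2 = 4(-3) - 3 = -15
a_3 = 4(-15) - 3 = -63
a_4 = 4(-63) - 3 = -255
a_5 = 4(-255) - 3 = -1023
a_6 = 4(-1023) - 3 = -4095
a_7 = 4(-4095) - 3 = -16383

-16383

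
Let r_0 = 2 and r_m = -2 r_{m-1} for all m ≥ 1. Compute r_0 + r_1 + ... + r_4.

22

r_1 = -2(2) = -4
r_2 = -2(-4) = 8
r_3 = -2(8) = -16
r_4 = -2(-16) = 32
Sum = 2 + (-4) + 8 + (-16) + 32 = 22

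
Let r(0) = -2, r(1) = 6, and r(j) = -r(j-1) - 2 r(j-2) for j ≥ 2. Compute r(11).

r(2) = -6 - 2*(-2) = -2
r(3) = -(-2) - 2*6 = -10
r(4) = -(-10) - 2*(-2) = 14
r(5) = -14 - 2*(-10) = 6
r(6) = -6 - 2*14 = -34
r(7) = -(-34) - 2*6 = 22
r(8) = -22 - 2*(-34) = 46
r(9) = -46 - 2*22 = -90
r(10) = -(-90) - 2*46 = -2
r(11) = -(-2) - 2*(-90) = 182

182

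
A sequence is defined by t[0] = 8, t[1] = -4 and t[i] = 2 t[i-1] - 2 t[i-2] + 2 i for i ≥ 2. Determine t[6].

t[2] = 2*(-4) - 2*8 + 4 = -20
t[3] = 2*(-20) - 2*(-4) + 6 = -26
t[4] = 2*(-26) - 2*(-20) + 8 = -4
t[5] = 2*(-4) - 2*(-26) + 10 = 54
t[6] = 2*54 - 2*(-4) + 12 = 128

128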